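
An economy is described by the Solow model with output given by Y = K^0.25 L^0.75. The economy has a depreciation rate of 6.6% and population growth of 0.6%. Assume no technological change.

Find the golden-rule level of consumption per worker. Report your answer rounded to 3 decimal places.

At the golden rule, f'(k) = n + δ, so α·k^(α−1) = n + δ and k_gold = (α/(n + δ))^(1/(1−α)).
k_gold = (0.25/0.072)^(1/0.75) = 3.4722^1.3333 ≈ 5.2576
c_gold = f(k_gold) − (n + δ)·k_gold = 1.5142 − 0.072×5.2576 ≈ 1.1357

c_gold ≈ 1.136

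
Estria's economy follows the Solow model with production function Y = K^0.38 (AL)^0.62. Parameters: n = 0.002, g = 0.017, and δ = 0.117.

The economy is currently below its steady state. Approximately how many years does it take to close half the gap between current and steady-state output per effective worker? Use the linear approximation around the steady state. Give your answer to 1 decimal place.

Near the steady state the convergence rate is λ = (1 − α)(n + g + δ).
λ = (1 − 0.38) × 0.136 = 0.62 × 0.136 = 0.08432
Half-life = ln 2 / λ = 0.6931 / 0.08432 ≈ 8.22 years

about 8.2 years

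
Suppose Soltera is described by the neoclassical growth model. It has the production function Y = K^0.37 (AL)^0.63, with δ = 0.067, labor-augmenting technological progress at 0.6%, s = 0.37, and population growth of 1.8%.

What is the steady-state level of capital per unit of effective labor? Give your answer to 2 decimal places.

k* = 9.27

In steady state, investment equals break-even investment: s·k^α = (n + g + δ)·k.
Dividing both sides by k: k^(1−α) = s / (n + g + δ).
k^0.63 = 0.37 / (0.018 + 0.006 + 0.067) = 0.37 / 0.091 = 4.0659
k* = 4.0659^(1/0.63) ≈ 9.2665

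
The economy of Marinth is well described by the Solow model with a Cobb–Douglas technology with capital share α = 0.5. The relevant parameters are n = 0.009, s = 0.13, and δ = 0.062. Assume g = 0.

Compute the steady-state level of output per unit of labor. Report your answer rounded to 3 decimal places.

Steady state requires s·f(k) = (n + δ)·k, i.e. s·k^α = (n + δ)·k.
Rearranging, k^(1−α) = s / (n + δ).
k^0.5 = 0.13 / (0.009 + 0.062) = 0.13 / 0.071 = 1.8310
k* = 1.8310^(1/0.5) ≈ 3.3526
y* = (k*)^α = 3.3526^0.5 ≈ 1.8310

y* = 1.831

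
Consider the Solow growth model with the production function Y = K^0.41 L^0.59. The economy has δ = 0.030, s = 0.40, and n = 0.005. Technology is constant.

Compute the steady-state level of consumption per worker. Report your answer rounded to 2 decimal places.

c* = 3.26

Steady state requires s·f(k) = (n + δ)·k, i.e. s·k^α = (n + δ)·k.
Rearranging, k^(1−α) = s / (n + δ).
k^0.59 = 0.40 / (0.005 + 0.030) = 0.40 / 0.035 = 11.4286
k* = 11.4286^(1/0.59) ≈ 62.1167
y* = (k*)^α = 62.1167^0.41 ≈ 5.4352
c* = (1 − s)·y* = (1 − 0.40) × 5.4352 ≈ 3.2611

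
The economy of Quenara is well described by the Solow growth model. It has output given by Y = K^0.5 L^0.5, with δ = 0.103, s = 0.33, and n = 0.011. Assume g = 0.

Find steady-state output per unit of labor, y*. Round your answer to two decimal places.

y* = 2.89

In steady state, investment equals break-even investment: s·k^α = (n + δ)·k.
Rearranging, k^(1−α) = s / (n + δ).
k^0.5 = 0.33 / (0.011 + 0.103) = 0.33 / 0.114 = 2.8947
k* = 2.8947^(1/0.5) ≈ 8.3793
y* = (k*)^α = 8.3793^0.5 ≈ 2.8947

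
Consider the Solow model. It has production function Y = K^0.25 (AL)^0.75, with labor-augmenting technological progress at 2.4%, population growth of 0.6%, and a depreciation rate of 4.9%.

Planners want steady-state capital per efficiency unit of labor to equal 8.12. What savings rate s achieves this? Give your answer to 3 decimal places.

At the steady state, Δk = 0, so s·k^α = (n + g + δ)·k.
So s / (n + g + δ) = (k*)^(1−α) = 8.12^0.75 = 4.8102.
Therefore s = 4.8102 × (n + g + δ) = 4.8102 × 0.079 = 0.3800.

s ≈ 0.380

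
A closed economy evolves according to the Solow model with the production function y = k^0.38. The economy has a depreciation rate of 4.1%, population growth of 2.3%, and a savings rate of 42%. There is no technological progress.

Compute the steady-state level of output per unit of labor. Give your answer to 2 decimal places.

y* ≈ 3.17

At the steady state, Δk = 0, so s·k^α = (n + δ)·k.
Dividing both sides by k: k^(1−α) = s / (n + δ).
k^0.62 = 0.42 / (0.023 + 0.041) = 0.42 / 0.064 = 6.5625
k* = 6.5625^(1/0.62) ≈ 20.7900
y* = (k*)^α = 20.7900^0.38 ≈ 3.1680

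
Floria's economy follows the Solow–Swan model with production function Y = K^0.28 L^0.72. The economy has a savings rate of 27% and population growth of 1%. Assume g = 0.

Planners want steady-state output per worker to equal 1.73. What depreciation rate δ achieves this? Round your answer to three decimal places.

δ ≈ 0.056

At the steady state, Δk = 0, so s·k^α = (n + δ)·k.
Since y* = [s/(n + δ)]^(α/(1−α)), we have s/(n + δ) = (y*)^((1−α)/α) = 1.73^2.5714 = 4.0937.
Therefore n + δ = s / 4.0937 = 0.27 / 4.0937 = 0.0660, so δ = 0.0660 − 0.010 = 0.0560.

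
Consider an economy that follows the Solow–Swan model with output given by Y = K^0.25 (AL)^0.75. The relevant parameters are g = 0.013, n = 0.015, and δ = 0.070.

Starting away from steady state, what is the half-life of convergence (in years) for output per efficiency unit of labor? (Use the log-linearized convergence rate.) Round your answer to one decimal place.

Near the steady state the convergence rate is λ = (1 − α)(n + g + δ).
λ = (1 − 0.25) × 0.098 = 0.75 × 0.098 = 0.0735
Half-life = ln 2 / λ = 0.6931 / 0.0735 ≈ 9.43 years

about 9.4 years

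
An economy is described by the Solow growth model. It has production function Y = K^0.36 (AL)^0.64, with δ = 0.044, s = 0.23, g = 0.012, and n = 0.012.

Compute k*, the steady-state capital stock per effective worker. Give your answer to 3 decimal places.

In steady state, investment equals break-even investment: s·k^α = (n + g + δ)·k.
Rearranging, k^(1−α) = s / (n + g + δ).
k^0.64 = 0.23 / (0.012 + 0.012 + 0.044) = 0.23 / 0.068 = 3.3824
k* = 3.3824^(1/0.64) ≈ 6.7130

k* = 6.713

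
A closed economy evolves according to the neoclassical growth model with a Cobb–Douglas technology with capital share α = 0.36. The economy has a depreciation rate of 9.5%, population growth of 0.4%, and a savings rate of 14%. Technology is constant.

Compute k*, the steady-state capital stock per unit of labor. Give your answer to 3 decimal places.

In steady state, investment equals break-even investment: s·k^α = (n + δ)·k.
Rearranging, k^(1−α) = s / (n + δ).
k^0.64 = 0.14 / (0.004 + 0.095) = 0.14 / 0.099 = 1.4141
k* = 1.4141^(1/0.64) ≈ 1.7184

k* = 1.718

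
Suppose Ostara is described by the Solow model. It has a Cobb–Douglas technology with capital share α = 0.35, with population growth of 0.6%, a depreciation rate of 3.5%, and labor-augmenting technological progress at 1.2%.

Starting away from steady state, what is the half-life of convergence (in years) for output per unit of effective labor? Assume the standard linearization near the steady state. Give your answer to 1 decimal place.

Near the steady state the convergence rate is λ = (1 − α)(n + g + δ).
λ = (1 − 0.35) × 0.053 = 0.65 × 0.053 = 0.03445
Half-life = ln 2 / λ = 0.6931 / 0.03445 ≈ 20.12 years

t_½ ≈ 20.1 years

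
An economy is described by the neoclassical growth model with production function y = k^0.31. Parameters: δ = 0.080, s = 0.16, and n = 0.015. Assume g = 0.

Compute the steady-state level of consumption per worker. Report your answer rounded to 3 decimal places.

c* ≈ 1.062

Steady state requires s·f(k) = (n + δ)·k, i.e. s·k^α = (n + δ)·k.
Rearranging, k^(1−α) = s / (n + δ).
k^0.69 = 0.16 / (0.015 + 0.080) = 0.16 / 0.095 = 1.6842
k* = 1.6842^(1/0.69) ≈ 2.1287
y* = (k*)^α = 2.1287^0.31 ≈ 1.2639
c* = (1 − s)·y* = (1 − 0.16) × 1.2639 ≈ 1.0617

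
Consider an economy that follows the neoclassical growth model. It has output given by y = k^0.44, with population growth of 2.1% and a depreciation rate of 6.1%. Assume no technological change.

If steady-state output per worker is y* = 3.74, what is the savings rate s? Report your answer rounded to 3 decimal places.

At the steady state, Δk = 0, so s·k^α = (n + δ)·k.
Since y* = [s/(n + δ)]^(α/(1−α)), we have s/(n + δ) = (y*)^((1−α)/α) = 3.74^1.2727 = 5.3591.
Therefore s = 5.3591 × (n + δ) = 5.3591 × 0.082 = 0.4394.

s ≈ 0.439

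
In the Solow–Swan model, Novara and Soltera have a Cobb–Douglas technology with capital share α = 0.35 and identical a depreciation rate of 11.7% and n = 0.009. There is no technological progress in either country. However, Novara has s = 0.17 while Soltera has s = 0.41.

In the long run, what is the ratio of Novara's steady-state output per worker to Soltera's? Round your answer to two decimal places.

Steady-state y* = [s/(n + δ)]^(α/(1−α)), so the ratio is [ (s_N/(n + δ)_N) / (s_S/(n + δ)_S) ]^0.5385.
s_N/(n + δ)_N = 0.17/0.126 = 1.3492; s_S/(n + δ)_S = 0.41/0.126 = 3.2540.
Ratio = (1.3492/3.2540)^0.5385 = 0.4146^0.5385 ≈ 0.6224

ratio ≈ 0.62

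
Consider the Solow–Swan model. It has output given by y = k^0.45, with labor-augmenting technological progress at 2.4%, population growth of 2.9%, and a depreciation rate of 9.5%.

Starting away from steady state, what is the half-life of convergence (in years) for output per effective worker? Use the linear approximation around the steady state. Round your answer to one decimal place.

Near the steady state the convergence rate is λ = (1 − α)(n + g + δ).
λ = (1 − 0.45) × 0.148 = 0.55 × 0.148 = 0.0814
Half-life = ln 2 / λ = 0.6931 / 0.0814 ≈ 8.51 years

about 8.5 years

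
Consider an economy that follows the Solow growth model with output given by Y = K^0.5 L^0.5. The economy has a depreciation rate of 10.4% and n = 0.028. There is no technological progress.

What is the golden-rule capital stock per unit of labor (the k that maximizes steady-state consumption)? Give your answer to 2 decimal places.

The golden rule sets f'(k) = n + δ, i.e. α·k^(α−1) = n + δ.
So k^(1−α) = α / (n + δ) = 0.5 / 0.132 = 3.7879.
k_gold = 3.7879^(1/0.5) ≈ 14.3482

k_gold ≈ 14.35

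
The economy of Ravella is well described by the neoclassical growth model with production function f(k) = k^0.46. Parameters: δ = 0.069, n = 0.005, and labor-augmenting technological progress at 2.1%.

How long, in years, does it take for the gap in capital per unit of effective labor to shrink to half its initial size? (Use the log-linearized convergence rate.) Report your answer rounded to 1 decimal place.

t_½ ≈ 13.5 years

Near the steady state the convergence rate is λ = (1 − α)(n + g + δ).
λ = (1 − 0.46) × 0.095 = 0.54 × 0.095 = 0.0513
Half-life = ln 2 / λ = 0.6931 / 0.0513 ≈ 13.51 years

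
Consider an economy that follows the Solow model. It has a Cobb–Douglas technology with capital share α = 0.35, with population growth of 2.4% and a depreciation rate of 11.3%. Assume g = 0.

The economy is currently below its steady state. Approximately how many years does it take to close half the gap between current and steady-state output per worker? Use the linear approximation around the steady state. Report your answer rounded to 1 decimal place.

Near the steady state the convergence rate is λ = (1 − α)(n + δ).
λ = (1 − 0.35) × 0.137 = 0.65 × 0.137 = 0.08905
Half-life = ln 2 / λ = 0.6931 / 0.08905 ≈ 7.78 years

half-life ≈ 7.8 years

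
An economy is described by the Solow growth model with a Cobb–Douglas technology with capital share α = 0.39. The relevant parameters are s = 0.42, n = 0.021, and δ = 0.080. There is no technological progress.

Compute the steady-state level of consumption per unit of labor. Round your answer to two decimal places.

c* ≈ 1.44

Steady state requires s·f(k) = (n + δ)·k, i.e. s·k^α = (n + δ)·k.
Dividing both sides by k: k^(1−α) = s / (n + δ).
k^0.61 = 0.42 / (0.021 + 0.080) = 0.42 / 0.101 = 4.1584
k* = 4.1584^(1/0.61) ≈ 10.3427
y* = (k*)^α = 10.3427^0.39 ≈ 2.4872
c* = (1 − s)·y* = (1 − 0.42) × 2.4872 ≈ 1.4426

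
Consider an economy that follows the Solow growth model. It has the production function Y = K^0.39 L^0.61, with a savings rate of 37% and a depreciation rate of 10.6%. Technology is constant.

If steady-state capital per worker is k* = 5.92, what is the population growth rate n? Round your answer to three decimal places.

n ≈ 0.019

At the steady state, Δk = 0, so s·k^α = (n + δ)·k.
So s / (n + δ) = (k*)^(1−α) = 5.92^0.61 = 2.9588.
Therefore n + δ = s / 2.9588 = 0.37 / 2.9588 = 0.1251, so n = 0.1251 − 0.106 = 0.0191.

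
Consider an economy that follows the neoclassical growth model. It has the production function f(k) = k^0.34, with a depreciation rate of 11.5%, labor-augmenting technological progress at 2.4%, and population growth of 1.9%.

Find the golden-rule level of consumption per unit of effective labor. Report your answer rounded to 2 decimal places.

c_gold ≈ 0.98

At the golden rule, f'(k) = n + g + δ, so α·k^(α−1) = n + g + δ and k_gold = (α/(n + g + δ))^(1/(1−α)).
k_gold = (0.34/0.158)^(1/0.66) = 2.1519^1.5152 ≈ 3.1937
c_gold = f(k_gold) − (n + g + δ)·k_gold = 1.4841 − 0.158×3.1937 ≈ 0.9795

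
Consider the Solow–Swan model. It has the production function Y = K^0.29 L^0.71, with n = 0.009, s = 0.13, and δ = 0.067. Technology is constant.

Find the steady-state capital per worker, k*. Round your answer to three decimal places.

k* ≈ 2.130

In steady state, investment equals break-even investment: s·k^α = (n + δ)·k.
Rearranging, k^(1−α) = s / (n + δ).
k^0.71 = 0.13 / (0.009 + 0.067) = 0.13 / 0.076 = 1.7105
k* = 1.7105^(1/0.71) ≈ 2.1298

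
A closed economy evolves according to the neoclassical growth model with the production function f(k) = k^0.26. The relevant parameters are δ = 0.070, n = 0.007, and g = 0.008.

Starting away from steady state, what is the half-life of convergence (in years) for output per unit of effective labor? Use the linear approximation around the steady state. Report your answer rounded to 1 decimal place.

t_½ ≈ 11.0 years

Near the steady state the convergence rate is λ = (1 − α)(n + g + δ).
λ = (1 − 0.26) × 0.085 = 0.74 × 0.085 = 0.0629
Half-life = ln 2 / λ = 0.6931 / 0.0629 ≈ 11.02 years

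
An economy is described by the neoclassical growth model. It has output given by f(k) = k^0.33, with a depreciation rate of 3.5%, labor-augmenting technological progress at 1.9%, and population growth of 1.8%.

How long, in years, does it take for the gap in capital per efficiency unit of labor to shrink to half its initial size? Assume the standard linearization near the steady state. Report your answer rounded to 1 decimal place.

t_½ ≈ 14.4 years

Near the steady state the convergence rate is λ = (1 − α)(n + g + δ).
λ = (1 − 0.33) × 0.072 = 0.67 × 0.072 = 0.04824
Half-life = ln 2 / λ = 0.6931 / 0.04824 ≈ 14.37 years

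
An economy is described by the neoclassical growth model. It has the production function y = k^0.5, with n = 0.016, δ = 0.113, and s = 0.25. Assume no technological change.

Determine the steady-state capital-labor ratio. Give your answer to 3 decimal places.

In steady state, investment equals break-even investment: s·k^α = (n + δ)·k.
Dividing both sides by k: k^(1−α) = s / (n + δ).
k^0.5 = 0.25 / (0.016 + 0.113) = 0.25 / 0.129 = 1.9380
k* = 1.9380^(1/0.5) ≈ 3.7558

k* = 3.756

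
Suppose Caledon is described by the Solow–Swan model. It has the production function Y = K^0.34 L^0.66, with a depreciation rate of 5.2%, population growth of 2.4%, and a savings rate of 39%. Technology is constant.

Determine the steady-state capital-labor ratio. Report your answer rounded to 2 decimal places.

k* ≈ 11.92

In steady state, investment equals break-even investment: s·k^α = (n + δ)·k.
Dividing both sides by k: k^(1−α) = s / (n + δ).
k^0.66 = 0.39 / (0.024 + 0.052) = 0.39 / 0.076 = 5.1316
k* = 5.1316^(1/0.66) ≈ 11.9163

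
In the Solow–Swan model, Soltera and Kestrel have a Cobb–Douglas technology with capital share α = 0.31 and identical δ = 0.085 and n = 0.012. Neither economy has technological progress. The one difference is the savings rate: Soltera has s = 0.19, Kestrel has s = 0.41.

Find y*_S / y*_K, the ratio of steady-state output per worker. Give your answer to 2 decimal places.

ratio ≈ 0.71

Steady-state y* = [s/(n + δ)]^(α/(1−α)), so the ratio is [ (s_S/(n + δ)_S) / (s_K/(n + δ)_K) ]^0.4493.
s_S/(n + δ)_S = 0.19/0.097 = 1.9588; s_K/(n + δ)_K = 0.41/0.097 = 4.2268.
Ratio = (1.9588/4.2268)^0.4493 = 0.4634^0.4493 ≈ 0.7078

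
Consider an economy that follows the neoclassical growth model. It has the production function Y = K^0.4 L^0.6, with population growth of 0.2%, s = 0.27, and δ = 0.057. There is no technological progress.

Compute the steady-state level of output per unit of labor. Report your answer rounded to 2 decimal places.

y* = 2.76

Steady state requires s·f(k) = (n + δ)·k, i.e. s·k^α = (n + δ)·k.
Rearranging, k^(1−α) = s / (n + δ).
k^0.6 = 0.27 / (0.002 + 0.057) = 0.27 / 0.059 = 4.5763
k* = 4.5763^(1/0.6) ≈ 12.6141
y* = (k*)^α = 12.6141^0.4 ≈ 2.7564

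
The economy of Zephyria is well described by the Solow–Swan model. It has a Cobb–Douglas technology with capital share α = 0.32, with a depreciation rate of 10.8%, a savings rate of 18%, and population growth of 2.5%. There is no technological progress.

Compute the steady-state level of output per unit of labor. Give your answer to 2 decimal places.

At the steady state, Δk = 0, so s·k^α = (n + δ)·k.
Dividing both sides by k: k^(1−α) = s / (n + δ).
k^0.68 = 0.18 / (0.025 + 0.108) = 0.18 / 0.133 = 1.3534
k* = 1.3534^(1/0.68) ≈ 1.5605
y* = (k*)^α = 1.5605^0.32 ≈ 1.1530

y* ≈ 1.15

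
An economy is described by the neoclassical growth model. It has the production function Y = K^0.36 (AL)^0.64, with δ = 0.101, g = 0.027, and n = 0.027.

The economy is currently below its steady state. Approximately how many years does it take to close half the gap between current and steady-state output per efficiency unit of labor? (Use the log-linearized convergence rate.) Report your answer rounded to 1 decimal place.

Near the steady state the convergence rate is λ = (1 − α)(n + g + δ).
λ = (1 − 0.36) × 0.155 = 0.64 × 0.155 = 0.0992
Half-life = ln 2 / λ = 0.6931 / 0.0992 ≈ 6.99 years

half-life ≈ 7.0 years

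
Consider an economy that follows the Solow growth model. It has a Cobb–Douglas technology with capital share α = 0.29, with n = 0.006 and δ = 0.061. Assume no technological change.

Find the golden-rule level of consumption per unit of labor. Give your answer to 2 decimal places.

c_gold ≈ 1.29

At the golden rule, f'(k) = n + δ, so α·k^(α−1) = n + δ and k_gold = (α/(n + δ))^(1/(1−α)).
k_gold = (0.29/0.067)^(1/0.71) = 4.3284^1.4085 ≈ 7.8753
c_gold = f(k_gold) − (n + δ)·k_gold = 1.8194 − 0.067×7.8753 ≈ 1.2918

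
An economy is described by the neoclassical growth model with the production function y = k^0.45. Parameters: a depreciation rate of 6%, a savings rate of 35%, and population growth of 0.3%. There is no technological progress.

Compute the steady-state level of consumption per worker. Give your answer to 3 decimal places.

c* = 2.644

At the steady state, Δk = 0, so s·k^α = (n + δ)·k.
Dividing both sides by k: k^(1−α) = s / (n + δ).
k^0.55 = 0.35 / (0.003 + 0.060) = 0.35 / 0.063 = 5.5556
k* = 5.5556^(1/0.55) ≈ 22.5973
y* = (k*)^α = 22.5973^0.45 ≈ 4.0675
c* = (1 − s)·y* = (1 − 0.35) × 4.0675 ≈ 2.6439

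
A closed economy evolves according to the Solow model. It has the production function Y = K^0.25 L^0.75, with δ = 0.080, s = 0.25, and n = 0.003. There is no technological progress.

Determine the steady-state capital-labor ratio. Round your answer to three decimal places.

Steady state requires s·f(k) = (n + δ)·k, i.e. s·k^α = (n + δ)·k.
Dividing both sides by k: k^(1−α) = s / (n + δ).
k^0.75 = 0.25 / (0.003 + 0.080) = 0.25 / 0.083 = 3.0120
k* = 3.0120^(1/0.75) ≈ 4.3498

k* = 4.350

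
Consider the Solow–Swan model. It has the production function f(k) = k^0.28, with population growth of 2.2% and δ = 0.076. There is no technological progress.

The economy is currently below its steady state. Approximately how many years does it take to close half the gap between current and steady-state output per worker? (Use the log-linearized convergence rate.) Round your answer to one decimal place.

Near the steady state the convergence rate is λ = (1 − α)(n + δ).
λ = (1 − 0.28) × 0.098 = 0.72 × 0.098 = 0.07056
Half-life = ln 2 / λ = 0.6931 / 0.07056 ≈ 9.82 years

about 9.8 years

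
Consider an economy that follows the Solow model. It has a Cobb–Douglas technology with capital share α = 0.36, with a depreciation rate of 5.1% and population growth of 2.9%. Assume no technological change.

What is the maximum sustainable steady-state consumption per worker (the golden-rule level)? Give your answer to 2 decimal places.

c_gold ≈ 1.49

At the golden rule, f'(k) = n + δ, so α·k^(α−1) = n + δ and k_gold = (α/(n + δ))^(1/(1−α)).
k_gold = (0.36/0.080)^(1/0.64) = 4.5000^1.5625 ≈ 10.4868
c_gold = f(k_gold) − (n + δ)·k_gold = 2.3304 − 0.080×10.4868 ≈ 1.4915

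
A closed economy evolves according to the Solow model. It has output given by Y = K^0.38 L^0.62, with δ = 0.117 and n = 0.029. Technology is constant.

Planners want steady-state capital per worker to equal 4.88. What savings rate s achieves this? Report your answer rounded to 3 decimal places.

s ≈ 0.390

In steady state, investment equals break-even investment: s·k^α = (n + δ)·k.
So s / (n + δ) = (k*)^(1−α) = 4.88^0.62 = 2.6719.
Therefore s = 2.6719 × (n + δ) = 2.6719 × 0.146 = 0.3901.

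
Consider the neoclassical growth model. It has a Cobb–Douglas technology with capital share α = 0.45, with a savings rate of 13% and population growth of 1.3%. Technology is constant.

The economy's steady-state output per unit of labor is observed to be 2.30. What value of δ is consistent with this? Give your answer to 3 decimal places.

In steady state, investment equals break-even investment: s·k^α = (n + δ)·k.
Since y* = [s/(n + δ)]^(α/(1−α)), we have s/(n + δ) = (y*)^((1−α)/α) = 2.30^1.2222 = 2.7676.
Therefore n + δ = s / 2.7676 = 0.13 / 2.7676 = 0.0470, so δ = 0.0470 − 0.013 = 0.0340.

δ ≈ 0.034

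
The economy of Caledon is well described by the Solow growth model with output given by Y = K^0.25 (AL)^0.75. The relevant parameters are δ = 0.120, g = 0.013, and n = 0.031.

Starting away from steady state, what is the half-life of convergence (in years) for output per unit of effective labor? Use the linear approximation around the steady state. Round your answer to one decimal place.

Near the steady state the convergence rate is λ = (1 − α)(n + g + δ).
λ = (1 − 0.25) × 0.164 = 0.75 × 0.164 = 0.1230
Half-life = ln 2 / λ = 0.6931 / 0.1230 ≈ 5.63 years

about 5.6 years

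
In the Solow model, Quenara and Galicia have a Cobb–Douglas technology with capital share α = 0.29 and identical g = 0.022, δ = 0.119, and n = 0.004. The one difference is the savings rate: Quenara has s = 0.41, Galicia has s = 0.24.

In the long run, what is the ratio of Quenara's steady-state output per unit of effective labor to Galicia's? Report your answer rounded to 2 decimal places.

Steady-state y* = [s/(n + g + δ)]^(α/(1−α)), so the ratio is [ (s_Q/(n + g + δ)_Q) / (s_G/(n + g + δ)_G) ]^0.4085.
s_Q/(n + g + δ)_Q = 0.41/0.145 = 2.8276; s_G/(n + g + δ)_G = 0.24/0.145 = 1.6552.
Ratio = (2.8276/1.6552)^0.4085 = 1.7083^0.4085 ≈ 1.2445

y*_Q / y*_G ≈ 1.24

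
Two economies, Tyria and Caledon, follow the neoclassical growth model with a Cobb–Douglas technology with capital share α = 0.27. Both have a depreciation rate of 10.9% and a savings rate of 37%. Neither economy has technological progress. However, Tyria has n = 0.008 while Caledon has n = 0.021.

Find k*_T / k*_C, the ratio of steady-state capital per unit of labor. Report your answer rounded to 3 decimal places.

k*_T / k*_C ≈ 1.155

Steady-state k* = [s/(n + δ)]^(1/(1−α)), so the ratio is [ (s_T/(n + δ)_T) / (s_C/(n + δ)_C) ]^1.3699.
s_T/(n + δ)_T = 0.37/0.117 = 3.1624; s_C/(n + δ)_C = 0.37/0.130 = 2.8462.
Ratio = (3.1624/2.8462)^1.3699 = 1.1111^1.3699 ≈ 1.1553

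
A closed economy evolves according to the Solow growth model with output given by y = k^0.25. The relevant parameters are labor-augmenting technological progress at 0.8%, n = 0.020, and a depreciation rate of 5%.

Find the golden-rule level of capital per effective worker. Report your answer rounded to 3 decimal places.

k_gold ≈ 4.726

The golden rule sets f'(k) = n + g + δ, i.e. α·k^(α−1) = n + g + δ.
So k^(1−α) = α / (n + g + δ) = 0.25 / 0.078 = 3.2051.
k_gold = 3.2051^(1/0.75) ≈ 4.7256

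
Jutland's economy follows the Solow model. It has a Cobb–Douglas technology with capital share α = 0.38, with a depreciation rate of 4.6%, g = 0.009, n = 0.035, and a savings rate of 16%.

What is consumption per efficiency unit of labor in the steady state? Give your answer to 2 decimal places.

At the steady state, Δk = 0, so s·k^α = (n + g + δ)·k.
Dividing both sides by k: k^(1−α) = s / (n + g + δ).
k^0.62 = 0.16 / (0.035 + 0.009 + 0.046) = 0.16 / 0.090 = 1.7778
k* = 1.7778^(1/0.62) ≈ 2.5295
y* = (k*)^α = 2.5295^0.38 ≈ 1.4228
c* = (1 − s)·y* = (1 − 0.16) × 1.4228 ≈ 1.1952

c* = 1.20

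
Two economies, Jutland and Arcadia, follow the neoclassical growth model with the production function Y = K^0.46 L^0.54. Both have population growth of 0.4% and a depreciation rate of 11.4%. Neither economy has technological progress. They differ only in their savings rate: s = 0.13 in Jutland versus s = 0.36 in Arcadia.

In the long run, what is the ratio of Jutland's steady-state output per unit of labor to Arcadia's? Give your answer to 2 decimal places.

y*_J / y*_A ≈ 0.42

Steady-state y* = [s/(n + δ)]^(α/(1−α)), so the ratio is [ (s_J/(n + δ)_J) / (s_A/(n + δ)_A) ]^0.8519.
s_J/(n + δ)_J = 0.13/0.118 = 1.1017; s_A/(n + δ)_A = 0.36/0.118 = 3.0508.
Ratio = (1.1017/3.0508)^0.8519 = 0.3611^0.8519 ≈ 0.4199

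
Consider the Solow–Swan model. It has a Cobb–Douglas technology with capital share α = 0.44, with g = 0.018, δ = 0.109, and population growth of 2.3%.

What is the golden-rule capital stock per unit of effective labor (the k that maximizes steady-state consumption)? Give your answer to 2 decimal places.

k_gold ≈ 6.83

The golden rule sets f'(k) = n + g + δ, i.e. α·k^(α−1) = n + g + δ.
So k^(1−α) = α / (n + g + δ) = 0.44 / 0.150 = 2.9333.
k_gold = 2.9333^(1/0.56) ≈ 6.8323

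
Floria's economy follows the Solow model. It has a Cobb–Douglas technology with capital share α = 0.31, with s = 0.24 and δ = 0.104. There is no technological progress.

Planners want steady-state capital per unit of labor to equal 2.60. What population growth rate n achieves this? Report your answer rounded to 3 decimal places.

In steady state, investment equals break-even investment: s·k^α = (n + δ)·k.
So s / (n + δ) = (k*)^(1−α) = 2.60^0.69 = 1.9334.
Therefore n + δ = s / 1.9334 = 0.24 / 1.9334 = 0.1241, so n = 0.1241 − 0.104 = 0.0201.

n ≈ 0.020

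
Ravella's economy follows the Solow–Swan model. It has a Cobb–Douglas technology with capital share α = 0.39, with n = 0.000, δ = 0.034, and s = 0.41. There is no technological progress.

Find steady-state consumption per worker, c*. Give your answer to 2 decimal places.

c* = 2.90

At the steady state, Δk = 0, so s·k^α = (n + δ)·k.
Dividing both sides by k: k^(1−α) = s / (n + δ).
k^0.61 = 0.41 / (0.000 + 0.034) = 0.41 / 0.034 = 12.0588
k* = 12.0588^(1/0.61) ≈ 59.2420
y* = (k*)^α = 59.2420^0.39 ≈ 4.9128
c* = (1 − s)·y* = (1 − 0.41) × 4.9128 ≈ 2.8986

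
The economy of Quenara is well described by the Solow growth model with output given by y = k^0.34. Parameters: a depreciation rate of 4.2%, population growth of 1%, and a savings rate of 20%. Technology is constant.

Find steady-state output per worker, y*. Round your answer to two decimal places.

y* ≈ 2.00

In steady state, investment equals break-even investment: s·k^α = (n + δ)·k.
Dividing both sides by k: k^(1−α) = s / (n + δ).
k^0.66 = 0.20 / (0.010 + 0.042) = 0.20 / 0.052 = 3.8462
k* = 3.8462^(1/0.66) ≈ 7.6986
y* = (k*)^α = 7.6986^0.34 ≈ 2.0016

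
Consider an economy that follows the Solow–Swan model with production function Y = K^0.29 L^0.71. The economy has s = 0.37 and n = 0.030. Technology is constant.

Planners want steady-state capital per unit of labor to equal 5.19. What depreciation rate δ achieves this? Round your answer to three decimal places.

Steady state requires s·f(k) = (n + δ)·k, i.e. s·k^α = (n + δ)·k.
So s / (n + δ) = (k*)^(1−α) = 5.19^0.71 = 3.2194.
Therefore n + δ = s / 3.2194 = 0.37 / 3.2194 = 0.1149, so δ = 0.1149 − 0.030 = 0.0849.

δ ≈ 0.085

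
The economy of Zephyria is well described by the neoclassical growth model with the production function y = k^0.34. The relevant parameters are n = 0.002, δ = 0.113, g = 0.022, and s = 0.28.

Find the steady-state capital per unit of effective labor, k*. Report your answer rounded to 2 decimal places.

k* = 2.95

Steady state requires s·f(k) = (n + g + δ)·k, i.e. s·k^α = (n + g + δ)·k.
Rearranging, k^(1−α) = s / (n + g + δ).
k^0.66 = 0.28 / (0.002 + 0.022 + 0.113) = 0.28 / 0.137 = 2.0438
k* = 2.0438^(1/0.66) ≈ 2.9537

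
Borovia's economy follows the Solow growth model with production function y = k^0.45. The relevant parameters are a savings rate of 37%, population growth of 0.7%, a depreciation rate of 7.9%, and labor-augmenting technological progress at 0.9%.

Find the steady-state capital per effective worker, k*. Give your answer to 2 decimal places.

Steady state requires s·f(k) = (n + g + δ)·k, i.e. s·k^α = (n + g + δ)·k.
Rearranging, k^(1−α) = s / (n + g + δ).
k^0.55 = 0.37 / (0.007 + 0.009 + 0.079) = 0.37 / 0.095 = 3.8947
k* = 3.8947^(1/0.55) ≈ 11.8465

k* = 11.85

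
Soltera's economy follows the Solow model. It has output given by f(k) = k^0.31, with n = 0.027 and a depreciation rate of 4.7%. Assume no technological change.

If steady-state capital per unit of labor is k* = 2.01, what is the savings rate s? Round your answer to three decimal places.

In steady state, investment equals break-even investment: s·k^α = (n + δ)·k.
So s / (n + δ) = (k*)^(1−α) = 2.01^0.69 = 1.6188.
Therefore s = 1.6188 × (n + δ) = 1.6188 × 0.074 = 0.1198.

s ≈ 0.120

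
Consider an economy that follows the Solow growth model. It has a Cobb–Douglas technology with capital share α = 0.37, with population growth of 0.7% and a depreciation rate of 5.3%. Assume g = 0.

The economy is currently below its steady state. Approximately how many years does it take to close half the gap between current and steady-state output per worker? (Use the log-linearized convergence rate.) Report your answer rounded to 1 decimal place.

t_½ ≈ 18.3 years

Near the steady state the convergence rate is λ = (1 − α)(n + δ).
λ = (1 − 0.37) × 0.060 = 0.63 × 0.060 = 0.0378
Half-life = ln 2 / λ = 0.6931 / 0.0378 ≈ 18.34 years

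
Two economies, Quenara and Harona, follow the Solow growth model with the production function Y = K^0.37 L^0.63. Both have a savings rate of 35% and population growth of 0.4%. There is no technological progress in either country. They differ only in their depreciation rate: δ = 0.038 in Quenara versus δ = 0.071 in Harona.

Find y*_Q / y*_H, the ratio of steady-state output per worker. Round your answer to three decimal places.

Steady-state y* = [s/(n + δ)]^(α/(1−α)), so the ratio is [ (s_Q/(n + δ)_Q) / (s_H/(n + δ)_H) ]^0.5873.
s_Q/(n + δ)_Q = 0.35/0.042 = 8.3333; s_H/(n + δ)_H = 0.35/0.075 = 4.6667.
Ratio = (8.3333/4.6667)^0.5873 = 1.7857^0.5873 ≈ 1.4057

ratio ≈ 1.406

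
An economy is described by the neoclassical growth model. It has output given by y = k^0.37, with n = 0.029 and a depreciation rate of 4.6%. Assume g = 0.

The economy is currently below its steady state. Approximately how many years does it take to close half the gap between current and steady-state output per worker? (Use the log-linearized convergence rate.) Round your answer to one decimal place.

Near the steady state the convergence rate is λ = (1 − α)(n + δ).
λ = (1 − 0.37) × 0.075 = 0.63 × 0.075 = 0.04725
Half-life = ln 2 / λ = 0.6931 / 0.04725 ≈ 14.67 years

half-life ≈ 14.7 years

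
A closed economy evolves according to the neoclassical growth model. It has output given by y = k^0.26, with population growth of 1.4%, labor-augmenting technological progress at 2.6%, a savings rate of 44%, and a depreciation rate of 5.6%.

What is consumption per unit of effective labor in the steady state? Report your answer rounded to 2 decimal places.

In steady state, investment equals break-even investment: s·k^α = (n + g + δ)·k.
Dividing both sides by k: k^(1−α) = s / (n + g + δ).
k^0.74 = 0.44 / (0.014 + 0.026 + 0.056) = 0.44 / 0.096 = 4.5833
k* = 4.5833^(1/0.74) ≈ 7.8250
y* = (k*)^α = 7.8250^0.26 ≈ 1.7073
c* = (1 − s)·y* = (1 − 0.44) × 1.7073 ≈ 0.9561

c* ≈ 0.96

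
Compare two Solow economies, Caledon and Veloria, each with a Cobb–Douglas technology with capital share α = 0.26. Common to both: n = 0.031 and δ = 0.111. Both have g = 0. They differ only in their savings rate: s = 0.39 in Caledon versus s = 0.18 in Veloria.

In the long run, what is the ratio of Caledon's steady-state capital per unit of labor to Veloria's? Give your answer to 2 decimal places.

k*_C / k*_V ≈ 2.84

Steady-state k* = [s/(n + δ)]^(1/(1−α)), so the ratio is [ (s_C/(n + δ)_C) / (s_V/(n + δ)_V) ]^1.3514.
s_C/(n + δ)_C = 0.39/0.142 = 2.7465; s_V/(n + δ)_V = 0.18/0.142 = 1.2676.
Ratio = (2.7465/1.2676)^1.3514 = 2.1667^1.3514 ≈ 2.8431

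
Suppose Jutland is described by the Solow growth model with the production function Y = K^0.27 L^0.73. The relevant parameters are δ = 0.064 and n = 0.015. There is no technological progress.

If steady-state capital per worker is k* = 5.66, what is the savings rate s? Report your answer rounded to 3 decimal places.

s ≈ 0.280

In steady state, investment equals break-even investment: s·k^α = (n + δ)·k.
So s / (n + δ) = (k*)^(1−α) = 5.66^0.73 = 3.5445.
Therefore s = 3.5445 × (n + δ) = 3.5445 × 0.079 = 0.2800.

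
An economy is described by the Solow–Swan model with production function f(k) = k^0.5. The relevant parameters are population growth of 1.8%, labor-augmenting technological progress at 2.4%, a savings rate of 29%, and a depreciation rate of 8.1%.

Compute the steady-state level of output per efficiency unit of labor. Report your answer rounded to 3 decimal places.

At the steady state, Δk = 0, so s·k^α = (n + g + δ)·k.
Dividing both sides by k: k^(1−α) = s / (n + g + δ).
k^0.5 = 0.29 / (0.018 + 0.024 + 0.081) = 0.29 / 0.123 = 2.3577
k* = 2.3577^(1/0.5) ≈ 5.5587
y* = (k*)^α = 5.5587^0.5 ≈ 2.3577

y* ≈ 2.358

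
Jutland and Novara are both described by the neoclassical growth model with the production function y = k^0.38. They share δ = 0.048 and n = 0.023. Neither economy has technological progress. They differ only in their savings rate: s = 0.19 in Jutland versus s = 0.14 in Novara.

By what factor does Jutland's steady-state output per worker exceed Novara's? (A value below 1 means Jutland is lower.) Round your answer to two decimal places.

Steady-state y* = [s/(n + δ)]^(α/(1−α)), so the ratio is [ (s_J/(n + δ)_J) / (s_N/(n + δ)_N) ]^0.6129.
s_J/(n + δ)_J = 0.19/0.071 = 2.6761; s_N/(n + δ)_N = 0.14/0.071 = 1.9718.
Ratio = (2.6761/1.9718)^0.6129 = 1.3572^0.6129 ≈ 1.2059

ratio ≈ 1.21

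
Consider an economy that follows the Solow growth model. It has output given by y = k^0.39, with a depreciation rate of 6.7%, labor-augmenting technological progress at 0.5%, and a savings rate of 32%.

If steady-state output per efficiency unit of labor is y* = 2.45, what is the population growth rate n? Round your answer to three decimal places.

Steady state requires s·f(k) = (n + g + δ)·k, i.e. s·k^α = (n + g + δ)·k.
Since y* = [s/(n + g + δ)]^(α/(1−α)), we have s/(n + g + δ) = (y*)^((1−α)/α) = 2.45^1.5641 = 4.0616.
Therefore n + g + δ = s / 4.0616 = 0.32 / 4.0616 = 0.0788, so n = 0.0788 − 0.072 = 0.0068.

n ≈ 0.007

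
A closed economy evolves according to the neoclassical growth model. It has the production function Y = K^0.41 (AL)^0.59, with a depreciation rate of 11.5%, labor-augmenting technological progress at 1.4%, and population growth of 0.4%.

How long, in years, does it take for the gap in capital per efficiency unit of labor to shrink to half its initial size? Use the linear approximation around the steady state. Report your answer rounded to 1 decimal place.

half-life ≈ 8.8 years

Near the steady state the convergence rate is λ = (1 − α)(n + g + δ).
λ = (1 − 0.41) × 0.133 = 0.59 × 0.133 = 0.07847
Half-life = ln 2 / λ = 0.6931 / 0.07847 ≈ 8.83 years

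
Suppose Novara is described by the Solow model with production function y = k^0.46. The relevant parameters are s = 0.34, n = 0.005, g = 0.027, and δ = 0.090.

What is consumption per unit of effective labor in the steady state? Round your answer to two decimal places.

c* ≈ 1.58

At the steady state, Δk = 0, so s·k^α = (n + g + δ)·k.
Dividing both sides by k: k^(1−α) = s / (n + g + δ).
k^0.54 = 0.34 / (0.005 + 0.027 + 0.090) = 0.34 / 0.122 = 2.7869
k* = 2.7869^(1/0.54) ≈ 6.6727
y* = (k*)^α = 6.6727^0.46 ≈ 2.3943
c* = (1 − s)·y* = (1 − 0.34) × 2.3943 ≈ 1.5802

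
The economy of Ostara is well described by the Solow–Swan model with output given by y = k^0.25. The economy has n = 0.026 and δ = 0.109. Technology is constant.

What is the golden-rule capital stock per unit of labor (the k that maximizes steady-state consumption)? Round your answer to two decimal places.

k_gold ≈ 2.27

The golden rule sets f'(k) = n + δ, i.e. α·k^(α−1) = n + δ.
So k^(1−α) = α / (n + δ) = 0.25 / 0.135 = 1.8519.
k_gold = 1.8519^(1/0.75) ≈ 2.2742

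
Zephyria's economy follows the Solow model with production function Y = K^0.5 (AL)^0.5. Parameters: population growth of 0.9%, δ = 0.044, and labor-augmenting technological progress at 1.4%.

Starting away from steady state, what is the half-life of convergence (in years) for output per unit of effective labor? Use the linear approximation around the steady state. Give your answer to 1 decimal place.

half-life ≈ 20.7 years

Near the steady state the convergence rate is λ = (1 − α)(n + g + δ).
λ = (1 − 0.5) × 0.067 = 0.5 × 0.067 = 0.0335
Half-life = ln 2 / λ = 0.6931 / 0.0335 ≈ 20.69 years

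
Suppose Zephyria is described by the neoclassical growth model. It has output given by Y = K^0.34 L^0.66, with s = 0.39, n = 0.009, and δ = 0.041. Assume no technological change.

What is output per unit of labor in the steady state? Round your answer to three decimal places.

At the steady state, Δk = 0, so s·k^α = (n + δ)·k.
Rearranging, k^(1−α) = s / (n + δ).
k^0.66 = 0.39 / (0.009 + 0.041) = 0.39 / 0.050 = 7.8000
k* = 7.8000^(1/0.66) ≈ 22.4729
y* = (k*)^α = 22.4729^0.34 ≈ 2.8811

y* ≈ 2.881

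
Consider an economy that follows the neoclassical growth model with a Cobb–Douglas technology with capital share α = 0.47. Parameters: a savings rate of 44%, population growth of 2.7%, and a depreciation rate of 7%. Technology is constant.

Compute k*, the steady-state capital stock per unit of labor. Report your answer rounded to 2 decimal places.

k* ≈ 17.34

In steady state, investment equals break-even investment: s·k^α = (n + δ)·k.
Dividing both sides by k: k^(1−α) = s / (n + δ).
k^0.53 = 0.44 / (0.027 + 0.070) = 0.44 / 0.097 = 4.5361
k* = 4.5361^(1/0.53) ≈ 17.3390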